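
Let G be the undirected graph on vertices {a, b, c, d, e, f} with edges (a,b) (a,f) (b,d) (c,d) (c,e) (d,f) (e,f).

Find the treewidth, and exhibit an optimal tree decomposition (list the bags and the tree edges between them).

Each bag holds 3 vertices, so the decomposition has width 2, which upper-bounds the treewidth. The edges a–b–d–f–a form a cycle, so G is not a tree and its treewidth is at least 2. The upper and lower bounds meet at 2, so that is the treewidth.

Treewidth 2.
One such decomposition:
Bags: B1 = {a, b, f}  B2 = {b, d, f}  B3 = {d, e, f}  B4 = {c, d, e}
Tree: B1–B2, B2–B3, B3–B4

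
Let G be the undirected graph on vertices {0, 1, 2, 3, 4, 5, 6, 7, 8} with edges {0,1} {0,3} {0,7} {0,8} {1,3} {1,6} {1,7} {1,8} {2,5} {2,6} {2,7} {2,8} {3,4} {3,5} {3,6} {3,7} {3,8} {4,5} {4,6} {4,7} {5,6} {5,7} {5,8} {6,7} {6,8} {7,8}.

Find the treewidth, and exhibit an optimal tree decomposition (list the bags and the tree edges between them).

Every bag has size at most 5, so the width is 5 − 1 = 4 and tw(G) ≤ 4. Conversely, {2, 5, 6, 7, 8} is a clique of size 5, and the vertices of any clique must share a bag in every tree decomposition; so some bag has ≥ 5 vertices and tw(G) ≥ 4. Hence tw(G) = 4 exactly.

Treewidth 4.
One optimal decomposition is:
Bags: B1 = {1, 3, 6, 7, 8}  B2 = {3, 5, 6, 7, 8}  B3 = {2, 5, 6, 7, 8}  B4 = {0, 1, 3, 7, 8}  B5 = {3, 4, 5, 6, 7}
Tree: B1–B2, B2–B3, B1–B4, B2–B5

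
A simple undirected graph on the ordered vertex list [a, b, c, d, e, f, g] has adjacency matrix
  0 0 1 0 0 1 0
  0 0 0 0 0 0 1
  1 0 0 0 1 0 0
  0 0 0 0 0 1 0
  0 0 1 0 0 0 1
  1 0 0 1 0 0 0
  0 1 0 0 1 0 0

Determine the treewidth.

A width-1 tree decomposition is:
Bags: B1 = {b, g}  B2 = {e, g}  B3 = {c, e}  B4 = {a, c}  B5 = {a, f}  B6 = {d, f}
Tree: B1–B2, B2–B3, B3–B4, B4–B5, B5–B6
The largest bag has 2 vertices, giving width 1; this decomposition certifies tw(G) ≤ 1. G has an edge, so its treewidth is at least 1. Hence tw(G) = 1 exactly.

1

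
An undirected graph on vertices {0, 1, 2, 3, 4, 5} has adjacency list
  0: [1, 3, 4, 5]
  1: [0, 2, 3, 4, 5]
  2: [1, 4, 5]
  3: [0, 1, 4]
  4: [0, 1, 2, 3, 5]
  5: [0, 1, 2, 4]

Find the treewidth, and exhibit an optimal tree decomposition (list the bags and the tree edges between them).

Every bag has size at most 4, so the width is 4 − 1 = 3 and tw(G) ≤ 3. Conversely, {0, 1, 3, 4} is a clique of size 4, and the vertices of any clique must share a bag in every tree decomposition; so some bag has ≥ 4 vertices and tw(G) ≥ 3. Combining the bounds, tw(G) = 3.

Treewidth 3.
One optimal decomposition is:
Bags: B1 = {0, 1, 4, 5}  B2 = {1, 2, 4, 5}  B3 = {0, 1, 3, 4}
Tree: B1–B2, B1–B3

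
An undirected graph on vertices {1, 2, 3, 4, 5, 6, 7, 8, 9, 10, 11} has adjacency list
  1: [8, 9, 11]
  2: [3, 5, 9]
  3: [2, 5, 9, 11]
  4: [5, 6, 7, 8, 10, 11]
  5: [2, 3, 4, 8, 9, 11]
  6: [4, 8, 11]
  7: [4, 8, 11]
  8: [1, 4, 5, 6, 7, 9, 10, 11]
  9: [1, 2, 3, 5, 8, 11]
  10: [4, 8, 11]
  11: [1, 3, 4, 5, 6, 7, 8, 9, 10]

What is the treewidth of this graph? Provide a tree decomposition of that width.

The largest bag has 4 vertices, giving width 3; this decomposition certifies tw(G) ≤ 3. For the lower bound, the 4 vertices {2, 3, 5, 9} are pairwise adjacent, and any tree decomposition puts a clique entirely inside one bag — forcing width ≥ 3. The upper and lower bounds meet at 3, so that is the treewidth.

Treewidth 3.
Bags: B1 = {5, 8, 9, 11}  B2 = {3, 5, 9, 11}  B3 = {4, 5, 8, 11}  B4 = {4, 7, 8, 11}  B5 = {4, 8, 10, 11}  B6 = {1, 8, 9, 11}  B7 = {2, 3, 5, 9}  B8 = {4, 6, 8, 11}
Tree: B1–B2, B1–B3, B3–B4, B4–B5, B1–B6, B2–B7, B4–B8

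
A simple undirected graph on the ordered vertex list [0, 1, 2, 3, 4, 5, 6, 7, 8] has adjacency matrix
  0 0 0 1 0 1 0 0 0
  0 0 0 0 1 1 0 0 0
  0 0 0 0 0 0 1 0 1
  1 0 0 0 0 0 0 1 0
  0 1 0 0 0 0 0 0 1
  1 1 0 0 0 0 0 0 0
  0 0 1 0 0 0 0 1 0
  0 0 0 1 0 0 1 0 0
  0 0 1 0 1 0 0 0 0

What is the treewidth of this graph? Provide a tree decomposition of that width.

The largest bag has 3 vertices, giving width 2; this decomposition certifies tw(G) ≤ 2. Since 0–5–1–4–8–2–6–7–3–0 is a cycle in G, G is not acyclic. Forests are exactly the graphs of treewidth ≤ 1, so tw(G) ≥ 2. The upper and lower bounds meet at 2, so that is the treewidth.

Treewidth 2.
Bags: B1 = {0, 1, 5}  B2 = {0, 1, 4}  B3 = {0, 4, 8}  B4 = {0, 2, 8}  B5 = {0, 2, 6}  B6 = {0, 6, 7}  B7 = {0, 3, 7}
Tree: B1–B2, B2–B3, B3–B4, B4–B5, B5–B6, B6–B7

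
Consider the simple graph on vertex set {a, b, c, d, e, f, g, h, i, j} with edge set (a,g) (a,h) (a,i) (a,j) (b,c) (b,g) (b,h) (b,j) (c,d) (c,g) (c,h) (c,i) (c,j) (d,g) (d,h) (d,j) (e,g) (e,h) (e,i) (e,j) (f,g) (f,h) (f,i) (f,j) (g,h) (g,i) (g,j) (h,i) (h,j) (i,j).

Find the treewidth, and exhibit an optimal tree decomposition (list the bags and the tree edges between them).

The largest bag has 5 vertices, giving width 4; this decomposition certifies tw(G) ≤ 4. Conversely, {c, d, g, h, j} is a clique of size 5, and the vertices of any clique must share a bag in every tree decomposition; so some bag has ≥ 5 vertices and tw(G) ≥ 4. Hence tw(G) = 4 exactly.

Treewidth 4.
One optimal decomposition is:
Bags: B1 = {c, g, h, i, j}  B2 = {f, g, h, i, j}  B3 = {c, d, g, h, j}  B4 = {e, g, h, i, j}  B5 = {a, g, h, i, j}  B6 = {b, c, g, h, j}
Tree: B1–B2, B1–B3, B1–B4, B4–B5, B1–B6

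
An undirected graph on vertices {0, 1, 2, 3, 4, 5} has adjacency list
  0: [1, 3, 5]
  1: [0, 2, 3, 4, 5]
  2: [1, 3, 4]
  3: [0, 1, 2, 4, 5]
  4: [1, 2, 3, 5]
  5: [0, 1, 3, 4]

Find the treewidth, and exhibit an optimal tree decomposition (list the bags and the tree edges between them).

Treewidth 3.
One such decomposition:
Bags: B1 = {1, 3, 4, 5}  B2 = {1, 2, 3, 4}  B3 = {0, 1, 3, 5}
Tree: B1–B2, B1–B3

The largest bag has 4 vertices, giving width 3; this decomposition certifies tw(G) ≤ 3. For the lower bound, the 4 vertices {0, 1, 3, 5} are pairwise adjacent, and any tree decomposition puts a clique entirely inside one bag — forcing width ≥ 3. The upper and lower bounds meet at 3, so that is the treewidth.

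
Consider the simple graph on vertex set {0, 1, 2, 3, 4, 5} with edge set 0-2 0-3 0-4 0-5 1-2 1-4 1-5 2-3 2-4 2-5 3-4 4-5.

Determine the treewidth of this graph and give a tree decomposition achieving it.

Each bag holds 4 vertices, so the decomposition has width 3, which upper-bounds the treewidth. Conversely, {0, 2, 3, 4} is a clique of size 4, and the vertices of any clique must share a bag in every tree decomposition; so some bag has ≥ 4 vertices and tw(G) ≥ 3. The upper and lower bounds meet at 3, so that is the treewidth.

Treewidth 3.
Bags: B1 = {0, 2, 4, 5}  B2 = {1, 2, 4, 5}  B3 = {0, 2, 3, 4}
Tree: B1–B2, B1–B3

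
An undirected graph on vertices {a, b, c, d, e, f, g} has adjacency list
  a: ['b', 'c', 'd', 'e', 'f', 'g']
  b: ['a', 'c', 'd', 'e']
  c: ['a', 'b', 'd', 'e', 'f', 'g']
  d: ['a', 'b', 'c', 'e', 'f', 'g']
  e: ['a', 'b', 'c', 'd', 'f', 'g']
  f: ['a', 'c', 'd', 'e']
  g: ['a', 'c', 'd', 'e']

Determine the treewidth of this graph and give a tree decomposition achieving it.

Treewidth 4.
Bags: B1 = {a, c, d, e, f}  B2 = {a, b, c, d, e}  B3 = {a, c, d, e, g}
Tree: B1–B2, B2–B3

Each bag holds 5 vertices, so the decomposition has width 4, which upper-bounds the treewidth. On the other hand G contains the 5-clique {a, c, d, e, g}. A clique must lie in a single bag of any decomposition, so no decomposition can have width below 4. Therefore the treewidth is 4.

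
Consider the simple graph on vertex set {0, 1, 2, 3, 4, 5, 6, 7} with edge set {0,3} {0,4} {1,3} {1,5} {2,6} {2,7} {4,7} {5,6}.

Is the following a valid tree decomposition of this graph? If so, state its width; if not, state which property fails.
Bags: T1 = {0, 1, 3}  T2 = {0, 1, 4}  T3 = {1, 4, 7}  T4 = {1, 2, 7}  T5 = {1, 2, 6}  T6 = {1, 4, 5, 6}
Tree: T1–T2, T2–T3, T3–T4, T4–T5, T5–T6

A tree decomposition must satisfy three properties: every vertex lies in some bag; for every edge, both endpoints lie together in some bag; and for every vertex, the bags containing it form a connected subtree. Here bags containing vertex 4 are not connected in the tree, so the decomposition is invalid.

No — bags containing vertex 4 are not connected in the tree.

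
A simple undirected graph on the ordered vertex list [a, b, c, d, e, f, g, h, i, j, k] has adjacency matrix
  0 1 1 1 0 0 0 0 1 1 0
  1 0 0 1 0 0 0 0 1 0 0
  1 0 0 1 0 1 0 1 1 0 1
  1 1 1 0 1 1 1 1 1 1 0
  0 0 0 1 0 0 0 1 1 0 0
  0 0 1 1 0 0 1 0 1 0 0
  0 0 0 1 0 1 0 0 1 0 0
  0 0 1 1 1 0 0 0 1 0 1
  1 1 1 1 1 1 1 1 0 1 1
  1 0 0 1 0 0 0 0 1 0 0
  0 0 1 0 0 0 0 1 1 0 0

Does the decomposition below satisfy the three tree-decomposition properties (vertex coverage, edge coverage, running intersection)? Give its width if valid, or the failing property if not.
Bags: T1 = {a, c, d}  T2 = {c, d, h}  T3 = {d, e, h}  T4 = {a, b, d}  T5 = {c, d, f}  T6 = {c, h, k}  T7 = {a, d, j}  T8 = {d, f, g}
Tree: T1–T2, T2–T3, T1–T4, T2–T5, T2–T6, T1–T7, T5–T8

No — vertex i appears in no bag.

A tree decomposition must satisfy three properties: every vertex lies in some bag; for every edge, both endpoints lie together in some bag; and for every vertex, the bags containing it form a connected subtree. Here vertex i appears in no bag, so the decomposition is invalid.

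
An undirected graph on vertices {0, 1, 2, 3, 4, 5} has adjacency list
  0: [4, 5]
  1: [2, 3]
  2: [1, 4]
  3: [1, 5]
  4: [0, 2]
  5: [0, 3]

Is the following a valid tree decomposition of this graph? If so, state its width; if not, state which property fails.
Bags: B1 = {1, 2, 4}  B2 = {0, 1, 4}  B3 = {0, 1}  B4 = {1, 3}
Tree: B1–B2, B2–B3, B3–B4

No — vertex 5 appears in no bag.

A tree decomposition must satisfy three properties: every vertex lies in some bag; for every edge, both endpoints lie together in some bag; and for every vertex, the bags containing it form a connected subtree. Here vertex 5 appears in no bag, so the decomposition is invalid.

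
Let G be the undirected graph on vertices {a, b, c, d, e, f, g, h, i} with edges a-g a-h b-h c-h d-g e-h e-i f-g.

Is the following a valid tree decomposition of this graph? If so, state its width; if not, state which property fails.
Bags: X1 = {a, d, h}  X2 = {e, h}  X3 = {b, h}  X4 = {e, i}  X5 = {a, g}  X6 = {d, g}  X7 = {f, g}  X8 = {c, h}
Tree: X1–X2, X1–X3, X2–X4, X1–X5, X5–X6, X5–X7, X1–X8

No — bags containing vertex d are not connected in the tree.

A tree decomposition must satisfy three properties: every vertex lies in some bag; for every edge, both endpoints lie together in some bag; and for every vertex, the bags containing it form a connected subtree. Here bags containing vertex d are not connected in the tree, so the decomposition is invalid.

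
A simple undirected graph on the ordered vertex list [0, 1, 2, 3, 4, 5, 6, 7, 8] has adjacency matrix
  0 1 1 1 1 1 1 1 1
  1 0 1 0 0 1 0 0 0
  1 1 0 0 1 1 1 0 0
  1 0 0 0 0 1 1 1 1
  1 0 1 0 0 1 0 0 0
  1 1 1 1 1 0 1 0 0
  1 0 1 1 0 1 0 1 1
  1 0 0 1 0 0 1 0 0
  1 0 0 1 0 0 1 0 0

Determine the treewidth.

A width-3 tree decomposition is:
Bags: B1 = {0, 2, 5, 6}  B2 = {0, 3, 5, 6}  B3 = {0, 1, 2, 5}  B4 = {0, 2, 4, 5}  B5 = {0, 3, 6, 8}  B6 = {0, 3, 6, 7}
Tree: B1–B2, B1–B3, B3–B4, B2–B5, B5–B6
Each bag holds 4 vertices, so the decomposition has width 3, which upper-bounds the treewidth. For the lower bound, the 4 vertices {0, 3, 6, 8} are pairwise adjacent, and any tree decomposition puts a clique entirely inside one bag — forcing width ≥ 3. Therefore the treewidth is 3.

3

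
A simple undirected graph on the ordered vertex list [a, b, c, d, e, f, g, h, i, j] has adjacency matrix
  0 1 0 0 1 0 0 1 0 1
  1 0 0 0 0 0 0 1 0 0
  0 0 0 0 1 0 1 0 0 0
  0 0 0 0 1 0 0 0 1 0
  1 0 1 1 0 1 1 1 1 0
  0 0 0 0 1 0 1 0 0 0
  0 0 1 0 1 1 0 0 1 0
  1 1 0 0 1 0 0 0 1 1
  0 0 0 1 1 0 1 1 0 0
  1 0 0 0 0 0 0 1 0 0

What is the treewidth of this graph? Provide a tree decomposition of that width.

Treewidth 2.
One optimal decomposition is:
Bags: B1 = {e, g, i}  B2 = {d, e, i}  B3 = {e, f, g}  B4 = {e, h, i}  B5 = {a, e, h}  B6 = {a, b, h}  B7 = {a, h, j}  B8 = {c, e, g}
Tree: B1–B2, B1–B3, B2–B4, B4–B5, B5–B6, B6–B7, B3–B8

Every bag has size at most 3, so the width is 3 − 1 = 2 and tw(G) ≤ 2. Conversely, {a, h, j} is a clique of size 3, and the vertices of any clique must share a bag in every tree decomposition; so some bag has ≥ 3 vertices and tw(G) ≥ 2. Hence tw(G) = 2 exactly.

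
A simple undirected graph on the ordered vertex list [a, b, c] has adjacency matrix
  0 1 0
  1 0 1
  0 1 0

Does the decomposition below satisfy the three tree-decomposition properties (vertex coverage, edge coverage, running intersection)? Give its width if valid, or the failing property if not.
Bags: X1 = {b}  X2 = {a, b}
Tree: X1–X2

No — vertex c appears in no bag.

A tree decomposition must satisfy three properties: every vertex lies in some bag; for every edge, both endpoints lie together in some bag; and for every vertex, the bags containing it form a connected subtree. Here vertex c appears in no bag, so the decomposition is invalid.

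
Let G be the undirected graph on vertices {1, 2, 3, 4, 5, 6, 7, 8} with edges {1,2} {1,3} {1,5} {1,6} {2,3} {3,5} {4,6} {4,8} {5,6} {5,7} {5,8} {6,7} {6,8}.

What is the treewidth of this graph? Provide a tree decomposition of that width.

Treewidth 2.
One such decomposition:
Bags: B1 = {1, 5, 6}  B2 = {5, 6, 8}  B3 = {4, 6, 8}  B4 = {5, 6, 7}  B5 = {1, 3, 5}  B6 = {1, 2, 3}
Tree: B1–B2, B2–B3, B1–B4, B1–B5, B5–B6

Each bag holds 3 vertices, so the decomposition has width 2, which upper-bounds the treewidth. Conversely, {1, 2, 3} is a clique of size 3, and the vertices of any clique must share a bag in every tree decomposition; so some bag has ≥ 3 vertices and tw(G) ≥ 2. Hence tw(G) = 2 exactly.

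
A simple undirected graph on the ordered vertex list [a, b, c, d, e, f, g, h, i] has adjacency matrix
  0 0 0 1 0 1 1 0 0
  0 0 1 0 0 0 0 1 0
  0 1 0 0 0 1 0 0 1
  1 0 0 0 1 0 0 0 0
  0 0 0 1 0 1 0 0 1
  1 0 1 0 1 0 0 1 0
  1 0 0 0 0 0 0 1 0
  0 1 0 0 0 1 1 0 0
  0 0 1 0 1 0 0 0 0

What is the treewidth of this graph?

3

A width-3 tree decomposition is:
Bags: B1 = {b, c, g, h}  B2 = {c, f, g, h}  B3 = {a, c, f, g}  B4 = {a, c, f, i}  B5 = {a, e, f, i}  B6 = {a, d, e, i}
Tree: B1–B2, B2–B3, B3–B4, B4–B5, B5–B6
Each bag holds 4 vertices, so the decomposition has width 3, which upper-bounds the treewidth. For the lower bound: the 4 vertex sets {b,g,h}, {c}, {f}, {a,d,e,i} are disjoint, each induces a connected subgraph, and every pair is joined by at least one edge of G. Contracting each set to a single vertex therefore yields K_{4} as a minor, and since treewidth is minor-monotone, tw(G) ≥ tw(K_{4}) = 3. The upper and lower bounds meet at 3, so that is the treewidth.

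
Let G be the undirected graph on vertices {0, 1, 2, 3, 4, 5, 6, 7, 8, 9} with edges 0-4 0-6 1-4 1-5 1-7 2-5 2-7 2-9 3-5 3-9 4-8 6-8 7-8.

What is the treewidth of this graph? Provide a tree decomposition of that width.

Treewidth 2.
One such decomposition:
Bags: B1 = {0, 6, 8}  B2 = {0, 4, 8}  B3 = {4, 7, 8}  B4 = {1, 4, 7}  B5 = {1, 2, 7}  B6 = {1, 2, 5}  B7 = {2, 5, 9}  B8 = {3, 5, 9}
Tree: B1–B2, B2–B3, B3–B4, B4–B5, B5–B6, B6–B7, B7–B8

Each bag holds 3 vertices, so the decomposition has width 2, which upper-bounds the treewidth. The edges 6–0–4–8–6 form a cycle, so G is not a tree and its treewidth is at least 2. Combining the bounds, tw(G) = 2.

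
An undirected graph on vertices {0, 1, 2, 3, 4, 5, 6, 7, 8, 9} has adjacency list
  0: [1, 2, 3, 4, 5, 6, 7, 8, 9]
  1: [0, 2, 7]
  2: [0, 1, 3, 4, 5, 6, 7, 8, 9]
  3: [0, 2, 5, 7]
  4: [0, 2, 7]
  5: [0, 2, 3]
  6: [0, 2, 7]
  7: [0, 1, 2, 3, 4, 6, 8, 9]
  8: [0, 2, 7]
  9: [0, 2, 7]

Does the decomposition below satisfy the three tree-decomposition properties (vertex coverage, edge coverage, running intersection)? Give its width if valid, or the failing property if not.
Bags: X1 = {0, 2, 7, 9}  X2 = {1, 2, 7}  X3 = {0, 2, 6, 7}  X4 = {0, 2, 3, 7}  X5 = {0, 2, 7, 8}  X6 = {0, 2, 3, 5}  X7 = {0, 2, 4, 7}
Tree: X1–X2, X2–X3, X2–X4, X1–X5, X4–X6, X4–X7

No — edge (0,1) lies in no bag.

A tree decomposition must satisfy three properties: every vertex lies in some bag; for every edge, both endpoints lie together in some bag; and for every vertex, the bags containing it form a connected subtree. Here edge (0,1) lies in no bag, so the decomposition is invalid.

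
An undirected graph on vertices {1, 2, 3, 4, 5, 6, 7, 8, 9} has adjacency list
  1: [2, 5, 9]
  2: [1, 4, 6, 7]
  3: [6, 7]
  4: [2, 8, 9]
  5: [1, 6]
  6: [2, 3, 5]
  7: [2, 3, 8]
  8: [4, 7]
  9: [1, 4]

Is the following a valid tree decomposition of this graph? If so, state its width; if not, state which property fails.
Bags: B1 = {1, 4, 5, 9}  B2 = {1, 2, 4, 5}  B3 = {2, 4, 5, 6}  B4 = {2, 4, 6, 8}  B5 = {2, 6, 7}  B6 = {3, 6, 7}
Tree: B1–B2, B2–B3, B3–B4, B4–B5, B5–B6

No — edge (8,7) lies in no bag.

A tree decomposition must satisfy three properties: every vertex lies in some bag; for every edge, both endpoints lie together in some bag; and for every vertex, the bags containing it form a connected subtree. Here edge (8,7) lies in no bag, so the decomposition is invalid.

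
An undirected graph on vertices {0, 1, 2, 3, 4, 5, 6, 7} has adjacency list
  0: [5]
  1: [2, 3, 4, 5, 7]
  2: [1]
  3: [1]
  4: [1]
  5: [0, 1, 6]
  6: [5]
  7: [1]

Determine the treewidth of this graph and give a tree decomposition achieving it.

Treewidth 1.
One optimal decomposition is:
Bags: B1 = {1, 5}  B2 = {0, 5}  B3 = {1, 4}  B4 = {5, 6}  B5 = {1, 2}  B6 = {1, 3}  B7 = {1, 7}
Tree: B1–B2, B1–B3, B1–B4, B3–B5, B5–B6, B3–B7

Every bag has size at most 2, so the width is 2 − 1 = 1 and tw(G) ≤ 1. Any graph with an edge has treewidth ≥ 1, and G has the edge 1–5. Combining the bounds, tw(G) = 1.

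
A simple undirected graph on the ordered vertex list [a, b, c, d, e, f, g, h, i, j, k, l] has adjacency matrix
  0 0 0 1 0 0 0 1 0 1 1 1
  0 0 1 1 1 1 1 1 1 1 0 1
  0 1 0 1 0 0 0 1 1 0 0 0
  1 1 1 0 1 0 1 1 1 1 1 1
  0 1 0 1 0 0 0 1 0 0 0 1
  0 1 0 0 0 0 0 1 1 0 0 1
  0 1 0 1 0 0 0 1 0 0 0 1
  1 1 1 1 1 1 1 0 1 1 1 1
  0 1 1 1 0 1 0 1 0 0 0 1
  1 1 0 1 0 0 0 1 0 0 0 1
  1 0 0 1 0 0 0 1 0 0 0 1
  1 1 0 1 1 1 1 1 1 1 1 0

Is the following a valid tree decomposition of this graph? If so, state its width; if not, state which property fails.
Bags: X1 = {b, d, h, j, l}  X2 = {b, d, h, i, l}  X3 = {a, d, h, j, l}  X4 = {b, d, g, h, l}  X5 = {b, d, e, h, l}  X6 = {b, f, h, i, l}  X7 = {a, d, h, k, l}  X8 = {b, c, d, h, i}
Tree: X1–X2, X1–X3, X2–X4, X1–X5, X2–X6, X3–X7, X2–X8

Yes; width 4.

Vertex coverage: the bags together contain {a, b, c, d, e, f, g, h, i, j, k, l}, the full vertex set. Edge coverage: each edge of G has both endpoints in at least one bag. Running intersection: for every vertex, the bags containing it form a connected subtree. All three properties hold, so this is a valid tree decomposition of width max|bag| − 1 = 4, and hence tw(G) ≤ 4.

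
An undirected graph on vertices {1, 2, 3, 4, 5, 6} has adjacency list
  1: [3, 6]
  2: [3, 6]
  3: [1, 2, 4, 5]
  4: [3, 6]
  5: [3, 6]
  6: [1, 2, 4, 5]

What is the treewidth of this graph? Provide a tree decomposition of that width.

Each bag holds 3 vertices, so the decomposition has width 2, which upper-bounds the treewidth. The edges 3–4–6–2–3 form a cycle, so G is not a tree and its treewidth is at least 2. The upper and lower bounds meet at 2, so that is the treewidth.

Treewidth 2.
One such decomposition:
Bags: B1 = {3, 4, 6}  B2 = {2, 3, 6}  B3 = {1, 3, 6}  B4 = {3, 5, 6}
Tree: B1–B2, B2–B3, B3–B4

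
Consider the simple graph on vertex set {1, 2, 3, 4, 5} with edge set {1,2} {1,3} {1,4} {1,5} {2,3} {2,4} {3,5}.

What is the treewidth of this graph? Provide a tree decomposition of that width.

Treewidth 2.
One such decomposition:
Bags: B1 = {1, 3, 5}  B2 = {1, 2, 3}  B3 = {1, 2, 4}
Tree: B1–B2, B2–B3

Each bag holds 3 vertices, so the decomposition has width 2, which upper-bounds the treewidth. For the lower bound, the 3 vertices {1, 2, 3} are pairwise adjacent, and any tree decomposition puts a clique entirely inside one bag — forcing width ≥ 2. The upper and lower bounds meet at 2, so that is the treewidth.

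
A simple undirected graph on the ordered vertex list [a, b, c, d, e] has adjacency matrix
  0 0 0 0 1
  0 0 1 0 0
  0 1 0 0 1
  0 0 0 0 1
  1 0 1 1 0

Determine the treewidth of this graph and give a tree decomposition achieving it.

Every bag has size at most 2, so the width is 2 − 1 = 1 and tw(G) ≤ 1. Since G has at least one edge (e.g. c–e), it is not an edgeless graph, so tw(G) ≥ 1. Therefore the treewidth is 1.

Treewidth 1.
One optimal decomposition is:
Bags: B1 = {c, e}  B2 = {a, e}  B3 = {b, c}  B4 = {d, e}
Tree: B1–B2, B1–B3, B1–B4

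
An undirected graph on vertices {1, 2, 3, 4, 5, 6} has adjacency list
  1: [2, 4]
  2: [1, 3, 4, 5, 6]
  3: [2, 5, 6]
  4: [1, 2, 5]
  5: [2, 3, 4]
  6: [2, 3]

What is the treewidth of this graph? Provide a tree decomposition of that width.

Treewidth 2.
One such decomposition:
Bags: B1 = {2, 3, 5}  B2 = {2, 4, 5}  B3 = {2, 3, 6}  B4 = {1, 2, 4}
Tree: B1–B2, B1–B3, B2–B4

Each bag holds 3 vertices, so the decomposition has width 2, which upper-bounds the treewidth. For the lower bound, the 3 vertices {1, 2, 4} are pairwise adjacent, and any tree decomposition puts a clique entirely inside one bag — forcing width ≥ 2. The upper and lower bounds meet at 2, so that is the treewidth.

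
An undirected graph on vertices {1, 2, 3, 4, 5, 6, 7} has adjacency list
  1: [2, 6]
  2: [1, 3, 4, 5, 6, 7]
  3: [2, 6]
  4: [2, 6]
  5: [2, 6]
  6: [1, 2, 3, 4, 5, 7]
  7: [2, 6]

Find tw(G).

A width-2 tree decomposition is:
Bags: B1 = {2, 5, 6}  B2 = {1, 2, 6}  B3 = {2, 6, 7}  B4 = {2, 3, 6}  B5 = {2, 4, 6}
Tree: B1–B2, B2–B3, B3–B4, B4–B5
The largest bag has 3 vertices, giving width 2; this decomposition certifies tw(G) ≤ 2. On the other hand G contains the 3-clique {1, 2, 6}. A clique must lie in a single bag of any decomposition, so no decomposition can have width below 2. The upper and lower bounds meet at 2, so that is the treewidth.

2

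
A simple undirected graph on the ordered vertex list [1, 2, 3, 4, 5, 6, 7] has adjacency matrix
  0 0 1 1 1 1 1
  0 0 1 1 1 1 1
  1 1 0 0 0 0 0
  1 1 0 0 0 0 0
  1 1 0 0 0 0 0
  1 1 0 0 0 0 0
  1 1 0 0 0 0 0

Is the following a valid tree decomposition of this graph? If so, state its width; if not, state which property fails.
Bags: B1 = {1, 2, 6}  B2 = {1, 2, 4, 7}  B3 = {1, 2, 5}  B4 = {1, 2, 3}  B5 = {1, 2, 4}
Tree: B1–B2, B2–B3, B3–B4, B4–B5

A tree decomposition must satisfy three properties: every vertex lies in some bag; for every edge, both endpoints lie together in some bag; and for every vertex, the bags containing it form a connected subtree. Here bags containing vertex 4 are not connected in the tree, so the decomposition is invalid.

No — bags containing vertex 4 are not connected in the tree.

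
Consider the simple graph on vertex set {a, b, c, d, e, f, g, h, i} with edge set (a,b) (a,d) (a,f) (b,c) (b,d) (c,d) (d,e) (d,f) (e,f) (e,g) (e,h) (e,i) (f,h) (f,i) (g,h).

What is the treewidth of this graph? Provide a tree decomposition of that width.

Treewidth 2.
Bags: B1 = {e, f, h}  B2 = {e, g, h}  B3 = {d, e, f}  B4 = {a, d, f}  B5 = {e, f, i}  B6 = {a, b, d}  B7 = {b, c, d}
Tree: B1–B2, B1–B3, B3–B4, B3–B5, B4–B6, B6–B7

The largest bag has 3 vertices, giving width 2; this decomposition certifies tw(G) ≤ 2. On the other hand G contains the 3-clique {b, c, d}. A clique must lie in a single bag of any decomposition, so no decomposition can have width below 2. The upper and lower bounds meet at 2, so that is the treewidth.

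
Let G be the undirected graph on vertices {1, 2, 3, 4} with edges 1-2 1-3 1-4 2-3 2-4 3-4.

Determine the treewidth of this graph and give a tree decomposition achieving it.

With just one bag of size 4, the width is 4 − 1 = 3, so tw(G) ≤ 3. Conversely, {1, 2, 3, 4} is a clique of size 4, and the vertices of any clique must share a bag in every tree decomposition; so some bag has ≥ 4 vertices and tw(G) ≥ 3. Therefore the treewidth is 3.

Treewidth 3.
One optimal decomposition is:
Bags: B1 = {1, 2, 3, 4}
Tree: (single bag)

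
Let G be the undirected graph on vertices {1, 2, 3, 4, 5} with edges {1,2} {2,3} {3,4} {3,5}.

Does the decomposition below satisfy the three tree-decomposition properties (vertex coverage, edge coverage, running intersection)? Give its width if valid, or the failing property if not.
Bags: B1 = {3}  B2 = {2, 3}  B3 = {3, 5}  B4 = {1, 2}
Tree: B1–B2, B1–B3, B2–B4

No — vertex 4 appears in no bag.

A tree decomposition must satisfy three properties: every vertex lies in some bag; for every edge, both endpoints lie together in some bag; and for every vertex, the bags containing it form a connected subtree. Here vertex 4 appears in no bag, so the decomposition is invalid.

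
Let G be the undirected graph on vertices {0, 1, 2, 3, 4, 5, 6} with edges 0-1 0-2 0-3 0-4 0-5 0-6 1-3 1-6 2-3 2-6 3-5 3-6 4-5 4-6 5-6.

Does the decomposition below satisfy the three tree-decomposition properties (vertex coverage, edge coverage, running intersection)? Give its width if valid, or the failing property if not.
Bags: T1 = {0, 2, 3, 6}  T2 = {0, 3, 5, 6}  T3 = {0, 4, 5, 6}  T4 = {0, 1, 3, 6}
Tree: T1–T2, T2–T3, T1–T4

Vertex coverage: the bags together contain {0, 1, 2, 3, 4, 5, 6}, the full vertex set. Edge coverage: each edge of G has both endpoints in at least one bag. Running intersection: for every vertex, the bags containing it form a connected subtree. All three properties hold, so this is a valid tree decomposition of width max|bag| − 1 = 3, and hence tw(G) ≤ 3.

Yes; width 3.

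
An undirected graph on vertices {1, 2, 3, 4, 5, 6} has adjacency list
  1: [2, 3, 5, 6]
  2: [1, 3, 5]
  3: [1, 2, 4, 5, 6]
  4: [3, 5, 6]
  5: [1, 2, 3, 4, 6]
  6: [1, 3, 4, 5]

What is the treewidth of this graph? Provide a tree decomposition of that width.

Each bag holds 4 vertices, so the decomposition has width 3, which upper-bounds the treewidth. On the other hand G contains the 4-clique {1, 2, 3, 5}. A clique must lie in a single bag of any decomposition, so no decomposition can have width below 3. Hence tw(G) = 3 exactly.

Treewidth 3.
One such decomposition:
Bags: B1 = {3, 4, 5, 6}  B2 = {1, 3, 5, 6}  B3 = {1, 2, 3, 5}
Tree: B1–B2, B2–B3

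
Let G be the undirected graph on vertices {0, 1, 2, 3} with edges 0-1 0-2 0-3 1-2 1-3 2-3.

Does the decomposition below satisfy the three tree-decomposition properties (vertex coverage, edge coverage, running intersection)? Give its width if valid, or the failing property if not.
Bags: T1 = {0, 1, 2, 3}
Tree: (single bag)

Checking the three conditions: (i) the bags cover all of {0, 1, 2, 3}; (ii) for each edge, some bag contains both endpoints; (iii) the bags containing any fixed vertex form a subtree. All hold, so the decomposition is valid with width 4 − 1 = 3.

Yes; width 3.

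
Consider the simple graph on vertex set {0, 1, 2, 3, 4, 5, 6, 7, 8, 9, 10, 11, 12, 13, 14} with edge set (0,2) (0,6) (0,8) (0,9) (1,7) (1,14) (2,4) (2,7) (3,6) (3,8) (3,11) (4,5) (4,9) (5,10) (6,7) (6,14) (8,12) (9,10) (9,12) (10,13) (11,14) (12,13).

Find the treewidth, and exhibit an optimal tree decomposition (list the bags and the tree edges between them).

The largest bag has 4 vertices, giving width 3; this decomposition certifies tw(G) ≤ 3. For the lower bound: the 4 vertex sets {1,11,14}, {3}, {6}, {0,2,7,8} are disjoint, each induces a connected subgraph, and every pair is joined by at least one edge of G. Contracting each set to a single vertex therefore yields K_{4} as a minor, and since treewidth is minor-monotone, tw(G) ≥ tw(K_{4}) = 3. Therefore the treewidth is 3.

Treewidth 3.
One optimal decomposition is:
Bags: B1 = {1, 3, 11, 14}  B2 = {1, 3, 6, 14}  B3 = {1, 3, 6, 7}  B4 = {3, 6, 7, 8}  B5 = {0, 6, 7, 8}  B6 = {0, 2, 7, 8}  B7 = {0, 2, 8, 12}  B8 = {0, 2, 9, 12}  B9 = {2, 4, 9, 12}  B10 = {4, 9, 12, 13}  B11 = {4, 9, 10, 13}  B12 = {4, 5, 10, 13}
Tree: B1–B2, B2–B3, B3–B4, B4–B5, B5–B6, B6–B7, B7–B8, B8–B9, B9–B10, B10–B11, B11–B12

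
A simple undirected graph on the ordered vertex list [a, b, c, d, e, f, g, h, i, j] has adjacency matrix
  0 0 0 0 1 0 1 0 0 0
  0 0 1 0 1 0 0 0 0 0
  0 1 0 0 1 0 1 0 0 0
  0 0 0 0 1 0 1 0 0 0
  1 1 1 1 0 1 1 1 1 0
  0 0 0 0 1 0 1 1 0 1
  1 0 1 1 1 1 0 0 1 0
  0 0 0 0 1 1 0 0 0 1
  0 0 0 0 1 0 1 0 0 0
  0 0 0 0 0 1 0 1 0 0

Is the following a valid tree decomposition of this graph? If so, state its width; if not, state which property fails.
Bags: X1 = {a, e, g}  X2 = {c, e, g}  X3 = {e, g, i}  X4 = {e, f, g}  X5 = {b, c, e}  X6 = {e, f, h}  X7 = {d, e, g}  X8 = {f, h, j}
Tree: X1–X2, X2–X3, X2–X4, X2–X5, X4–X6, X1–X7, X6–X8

Yes; width 2.

Vertex coverage: the bags together contain {a, b, c, d, e, f, g, h, i, j}, the full vertex set. Edge coverage: each edge of G has both endpoints in at least one bag. Running intersection: for every vertex, the bags containing it form a connected subtree. All three properties hold, so this is a valid tree decomposition of width max|bag| − 1 = 2, and hence tw(G) ≤ 2.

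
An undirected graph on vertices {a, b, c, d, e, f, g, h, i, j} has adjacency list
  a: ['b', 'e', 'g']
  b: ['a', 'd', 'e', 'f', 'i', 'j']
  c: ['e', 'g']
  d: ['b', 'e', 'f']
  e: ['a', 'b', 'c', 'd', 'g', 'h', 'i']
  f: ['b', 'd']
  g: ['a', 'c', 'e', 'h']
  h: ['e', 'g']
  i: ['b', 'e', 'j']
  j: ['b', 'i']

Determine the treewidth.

A width-2 tree decomposition is:
Bags: B1 = {b, d, e}  B2 = {a, b, e}  B3 = {b, d, f}  B4 = {b, e, i}  B5 = {a, e, g}  B6 = {e, g, h}  B7 = {c, e, g}  B8 = {b, i, j}
Tree: B1–B2, B1–B3, B1–B4, B2–B5, B5–B6, B6–B7, B4–B8
The largest bag has 3 vertices, giving width 2; this decomposition certifies tw(G) ≤ 2. For the lower bound, the 3 vertices {b, i, j} are pairwise adjacent, and any tree decomposition puts a clique entirely inside one bag — forcing width ≥ 2. The upper and lower bounds meet at 2, so that is the treewidth.

2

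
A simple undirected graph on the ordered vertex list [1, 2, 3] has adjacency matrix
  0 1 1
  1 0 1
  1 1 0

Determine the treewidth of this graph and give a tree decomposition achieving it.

Treewidth 2.
One such decomposition:
Bags: B1 = {1, 2, 3}
Tree: (single bag)

A single bag containing all 3 vertices is trivially a valid decomposition of width 2. For the lower bound, the 3 vertices {1, 2, 3} are pairwise adjacent, and any tree decomposition puts a clique entirely inside one bag — forcing width ≥ 2. The upper and lower bounds meet at 2, so that is the treewidth.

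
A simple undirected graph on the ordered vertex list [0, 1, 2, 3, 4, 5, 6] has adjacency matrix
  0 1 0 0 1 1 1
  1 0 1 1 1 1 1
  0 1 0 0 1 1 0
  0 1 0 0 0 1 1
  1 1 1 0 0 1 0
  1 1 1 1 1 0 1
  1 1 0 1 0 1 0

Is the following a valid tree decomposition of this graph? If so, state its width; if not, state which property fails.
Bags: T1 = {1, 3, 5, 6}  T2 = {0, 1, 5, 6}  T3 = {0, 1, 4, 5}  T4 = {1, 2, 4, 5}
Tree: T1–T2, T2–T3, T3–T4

Yes; width 3.

Every vertex of G appears in some bag (union = {0, 1, 2, 3, 4, 5, 6}); every edge is covered by a bag; and for each vertex v the set of bags containing v is connected in the bag tree. The decomposition is therefore valid. The largest bag has 4 vertices, so the width is 3.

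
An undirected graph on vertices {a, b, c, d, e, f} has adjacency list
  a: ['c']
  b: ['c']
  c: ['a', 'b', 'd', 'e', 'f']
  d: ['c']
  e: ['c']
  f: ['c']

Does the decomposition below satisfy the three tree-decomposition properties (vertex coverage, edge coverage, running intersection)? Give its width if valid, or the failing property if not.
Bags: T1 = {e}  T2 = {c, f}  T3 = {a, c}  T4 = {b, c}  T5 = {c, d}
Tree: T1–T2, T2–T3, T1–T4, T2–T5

A tree decomposition must satisfy three properties: every vertex lies in some bag; for every edge, both endpoints lie together in some bag; and for every vertex, the bags containing it form a connected subtree. Here edge (c,e) lies in no bag, so the decomposition is invalid.

No — edge (c,e) lies in no bag.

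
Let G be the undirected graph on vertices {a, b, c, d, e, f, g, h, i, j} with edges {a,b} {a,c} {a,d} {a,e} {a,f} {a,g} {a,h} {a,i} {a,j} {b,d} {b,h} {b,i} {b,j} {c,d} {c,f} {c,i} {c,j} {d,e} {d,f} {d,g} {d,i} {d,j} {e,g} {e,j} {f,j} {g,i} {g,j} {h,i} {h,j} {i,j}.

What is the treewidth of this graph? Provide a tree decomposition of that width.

Each bag holds 5 vertices, so the decomposition has width 4, which upper-bounds the treewidth. For the lower bound, the 5 vertices {a, d, e, g, j} are pairwise adjacent, and any tree decomposition puts a clique entirely inside one bag — forcing width ≥ 4. Combining the bounds, tw(G) = 4.

Treewidth 4.
Bags: B1 = {a, b, d, i, j}  B2 = {a, c, d, i, j}  B3 = {a, c, d, f, j}  B4 = {a, d, g, i, j}  B5 = {a, b, h, i, j}  B6 = {a, d, e, g, j}
Tree: B1–B2, B2–B3, B1–B4, B1–B5, B4–B6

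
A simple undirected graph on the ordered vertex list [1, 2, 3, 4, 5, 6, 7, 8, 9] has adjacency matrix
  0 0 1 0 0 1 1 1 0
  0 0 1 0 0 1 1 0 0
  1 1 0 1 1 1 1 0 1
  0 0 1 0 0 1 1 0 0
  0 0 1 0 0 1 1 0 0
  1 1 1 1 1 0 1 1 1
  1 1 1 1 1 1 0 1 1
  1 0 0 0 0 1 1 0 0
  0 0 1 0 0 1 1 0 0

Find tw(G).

A width-3 tree decomposition is:
Bags: B1 = {3, 5, 6, 7}  B2 = {1, 3, 6, 7}  B3 = {3, 4, 6, 7}  B4 = {1, 6, 7, 8}  B5 = {3, 6, 7, 9}  B6 = {2, 3, 6, 7}
Tree: B1–B2, B1–B3, B2–B4, B2–B5, B2–B6
Every bag has size at most 4, so the width is 4 − 1 = 3 and tw(G) ≤ 3. On the other hand G contains the 4-clique {1, 6, 7, 8}. A clique must lie in a single bag of any decomposition, so no decomposition can have width below 3. Combining the bounds, tw(G) = 3.

3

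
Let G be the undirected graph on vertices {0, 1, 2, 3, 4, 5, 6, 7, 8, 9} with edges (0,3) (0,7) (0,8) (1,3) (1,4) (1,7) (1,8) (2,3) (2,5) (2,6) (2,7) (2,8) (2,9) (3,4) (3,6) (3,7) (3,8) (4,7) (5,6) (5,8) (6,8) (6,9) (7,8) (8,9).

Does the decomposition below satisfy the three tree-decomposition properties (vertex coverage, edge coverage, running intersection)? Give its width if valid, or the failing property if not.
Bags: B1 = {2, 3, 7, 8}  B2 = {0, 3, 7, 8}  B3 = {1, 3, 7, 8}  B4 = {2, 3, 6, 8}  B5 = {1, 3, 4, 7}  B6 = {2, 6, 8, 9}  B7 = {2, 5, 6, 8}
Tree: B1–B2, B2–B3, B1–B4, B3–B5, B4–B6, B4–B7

Yes; width 3.

Vertex coverage: the bags together contain {0, 1, 2, 3, 4, 5, 6, 7, 8, 9}, the full vertex set. Edge coverage: each edge of G has both endpoints in at least one bag. Running intersection: for every vertex, the bags containing it form a connected subtree. All three properties hold, so this is a valid tree decomposition of width max|bag| − 1 = 3, and hence tw(G) ≤ 3.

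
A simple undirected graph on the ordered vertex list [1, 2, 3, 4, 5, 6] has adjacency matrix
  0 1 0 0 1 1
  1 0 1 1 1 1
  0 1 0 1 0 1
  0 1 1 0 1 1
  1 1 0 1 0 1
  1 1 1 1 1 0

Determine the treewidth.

A width-3 tree decomposition is:
Bags: B1 = {2, 4, 5, 6}  B2 = {2, 3, 4, 6}  B3 = {1, 2, 5, 6}
Tree: B1–B2, B1–B3
The largest bag has 4 vertices, giving width 3; this decomposition certifies tw(G) ≤ 3. On the other hand G contains the 4-clique {1, 2, 5, 6}. A clique must lie in a single bag of any decomposition, so no decomposition can have width below 3. Combining the bounds, tw(G) = 3.

3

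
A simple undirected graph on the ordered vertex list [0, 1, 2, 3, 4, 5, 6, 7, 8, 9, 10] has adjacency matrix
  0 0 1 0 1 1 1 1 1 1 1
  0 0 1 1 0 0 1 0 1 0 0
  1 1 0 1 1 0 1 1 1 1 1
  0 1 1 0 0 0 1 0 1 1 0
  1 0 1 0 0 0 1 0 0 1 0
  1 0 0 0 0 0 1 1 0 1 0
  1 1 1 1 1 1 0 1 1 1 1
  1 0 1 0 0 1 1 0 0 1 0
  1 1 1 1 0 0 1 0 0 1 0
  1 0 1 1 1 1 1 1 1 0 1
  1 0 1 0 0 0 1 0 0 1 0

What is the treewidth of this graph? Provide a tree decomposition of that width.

Treewidth 4.
Bags: B1 = {2, 3, 6, 8, 9}  B2 = {0, 2, 6, 8, 9}  B3 = {0, 2, 4, 6, 9}  B4 = {0, 2, 6, 9, 10}  B5 = {0, 2, 6, 7, 9}  B6 = {0, 5, 6, 7, 9}  B7 = {1, 2, 3, 6, 8}
Tree: B1–B2, B2–B3, B2–B4, B2–B5, B5–B6, B1–B7

The largest bag has 5 vertices, giving width 4; this decomposition certifies tw(G) ≤ 4. For the lower bound, the 5 vertices {1, 2, 3, 6, 8} are pairwise adjacent, and any tree decomposition puts a clique entirely inside one bag — forcing width ≥ 4. Combining the bounds, tw(G) = 4.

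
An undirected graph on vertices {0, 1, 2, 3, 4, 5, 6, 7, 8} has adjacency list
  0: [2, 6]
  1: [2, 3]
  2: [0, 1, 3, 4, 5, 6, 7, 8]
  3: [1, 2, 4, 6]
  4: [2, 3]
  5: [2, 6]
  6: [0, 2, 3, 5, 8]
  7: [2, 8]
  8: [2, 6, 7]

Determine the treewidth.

A width-2 tree decomposition is:
Bags: B1 = {2, 3, 6}  B2 = {2, 6, 8}  B3 = {2, 7, 8}  B4 = {2, 3, 4}  B5 = {0, 2, 6}  B6 = {1, 2, 3}  B7 = {2, 5, 6}
Tree: B1–B2, B2–B3, B1–B4, B2–B5, B1–B6, B5–B7
Each bag holds 3 vertices, so the decomposition has width 2, which upper-bounds the treewidth. For the lower bound, the 3 vertices {1, 2, 3} are pairwise adjacent, and any tree decomposition puts a clique entirely inside one bag — forcing width ≥ 2. Hence tw(G) = 2 exactly.

2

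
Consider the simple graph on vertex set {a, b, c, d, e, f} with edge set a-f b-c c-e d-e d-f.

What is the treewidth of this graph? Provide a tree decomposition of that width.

Treewidth 1.
One optimal decomposition is:
Bags: B1 = {b, c}  B2 = {c, e}  B3 = {d, e}  B4 = {d, f}  B5 = {a, f}
Tree: B1–B2, B2–B3, B3–B4, B4–B5

Every bag has size at most 2, so the width is 2 − 1 = 1 and tw(G) ≤ 1. Any graph with an edge has treewidth ≥ 1, and G has the edge b–c. Combining the bounds, tw(G) = 1.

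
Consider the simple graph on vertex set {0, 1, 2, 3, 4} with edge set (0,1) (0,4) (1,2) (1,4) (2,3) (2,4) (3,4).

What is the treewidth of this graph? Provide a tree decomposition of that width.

Treewidth 2.
Bags: B1 = {1, 2, 4}  B2 = {2, 3, 4}  B3 = {0, 1, 4}
Tree: B1–B2, B1–B3

The largest bag has 3 vertices, giving width 2; this decomposition certifies tw(G) ≤ 2. On the other hand G contains the 3-clique {0, 1, 4}. A clique must lie in a single bag of any decomposition, so no decomposition can have width below 2. Hence tw(G) = 2 exactly.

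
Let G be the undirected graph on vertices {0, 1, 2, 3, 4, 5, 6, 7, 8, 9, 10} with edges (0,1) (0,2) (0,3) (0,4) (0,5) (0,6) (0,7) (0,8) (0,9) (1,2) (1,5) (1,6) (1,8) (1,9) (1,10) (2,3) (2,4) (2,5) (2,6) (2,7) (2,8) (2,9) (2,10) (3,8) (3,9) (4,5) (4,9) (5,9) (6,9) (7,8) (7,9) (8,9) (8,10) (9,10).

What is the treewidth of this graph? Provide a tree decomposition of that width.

Treewidth 4.
Bags: B1 = {0, 1, 2, 8, 9}  B2 = {0, 1, 2, 5, 9}  B3 = {0, 2, 4, 5, 9}  B4 = {0, 1, 2, 6, 9}  B5 = {1, 2, 8, 9, 10}  B6 = {0, 2, 3, 8, 9}  B7 = {0, 2, 7, 8, 9}
Tree: B1–B2, B2–B3, B2–B4, B1–B5, B1–B6, B6–B7

The largest bag has 5 vertices, giving width 4; this decomposition certifies tw(G) ≤ 4. Conversely, {0, 1, 2, 8, 9} is a clique of size 5, and the vertices of any clique must share a bag in every tree decomposition; so some bag has ≥ 5 vertices and tw(G) ≥ 4. Hence tw(G) = 4 exactly.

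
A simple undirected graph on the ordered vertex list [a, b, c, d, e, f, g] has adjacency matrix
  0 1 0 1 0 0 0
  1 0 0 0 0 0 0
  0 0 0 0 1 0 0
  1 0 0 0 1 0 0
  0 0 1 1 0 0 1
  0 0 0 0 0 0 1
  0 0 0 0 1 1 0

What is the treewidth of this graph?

1

A width-1 tree decomposition is:
Bags: B1 = {a, b}  B2 = {a, d}  B3 = {d, e}  B4 = {e, g}  B5 = {f, g}  B6 = {c, e}
Tree: B1–B2, B2–B3, B3–B4, B4–B5, B4–B6
Each bag holds 2 vertices, so the decomposition has width 1, which upper-bounds the treewidth. Since G has at least one edge (e.g. b–a), it is not an edgeless graph, so tw(G) ≥ 1. The upper and lower bounds meet at 1, so that is the treewidth.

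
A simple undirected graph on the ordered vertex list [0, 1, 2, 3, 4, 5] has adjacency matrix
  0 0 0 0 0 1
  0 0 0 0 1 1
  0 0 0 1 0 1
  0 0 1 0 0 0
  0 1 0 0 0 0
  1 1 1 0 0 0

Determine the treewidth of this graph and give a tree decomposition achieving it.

The largest bag has 2 vertices, giving width 1; this decomposition certifies tw(G) ≤ 1. G has an edge, so its treewidth is at least 1. Therefore the treewidth is 1.

Treewidth 1.
One optimal decomposition is:
Bags: B1 = {2, 5}  B2 = {1, 5}  B3 = {1, 4}  B4 = {0, 5}  B5 = {2, 3}
Tree: B1–B2, B2–B3, B1–B4, B1–B5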